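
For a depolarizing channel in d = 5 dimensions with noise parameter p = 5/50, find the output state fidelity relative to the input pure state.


F = (1-p) + p/d
= (1 - 0.1000) + 0.1000/5
= 0.9000 + 0.0200
= 0.9200

0.9200


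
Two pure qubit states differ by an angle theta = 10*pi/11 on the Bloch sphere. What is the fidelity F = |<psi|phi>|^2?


For states separated by angle theta on Bloch sphere:
F = cos^2(theta/2)
theta = 10*pi/11 = 2.8560
theta/2 = 1.4280
cos(theta/2) = 0.1423
F = 0.0203

0.0203


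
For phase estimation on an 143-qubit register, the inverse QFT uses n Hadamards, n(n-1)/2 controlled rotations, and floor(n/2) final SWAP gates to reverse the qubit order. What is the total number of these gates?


Hadamard gates: 143
Controlled rotations: n*(n-1)/2 = 143*142/2 = 10153
SWAP gates: floor(n/2) = floor(143/2) = 71
Total = 143 + 10153 + 71
= 10367

10367


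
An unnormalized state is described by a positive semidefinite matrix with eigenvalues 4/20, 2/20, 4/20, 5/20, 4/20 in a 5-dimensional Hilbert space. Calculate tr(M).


tr(M) = sum of eigenvalues
= 4/20 + 2/20 + 4/20 + 5/20 + 4/20
= 19/20
= 0.9500

0.9500


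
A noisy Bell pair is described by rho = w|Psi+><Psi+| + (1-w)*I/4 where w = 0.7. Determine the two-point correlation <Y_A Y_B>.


|Psi+> = (|01> + |10>)/sqrt(2)
For the pure Bell state, <Y_A Y_B> = +1 (Bell-state Pauli correlator).
The maximally-mixed part I/4 has tr(I/4 * P tensor P) = 0 for any traceless Pauli P.
So <Y_A Y_B>_rho = w * (+1) + (1 - w) * 0
= 0.7 * (+1)
= 0.7000

0.7000


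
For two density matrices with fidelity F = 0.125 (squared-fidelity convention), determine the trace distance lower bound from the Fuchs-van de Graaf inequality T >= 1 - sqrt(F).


Fuchs-van de Graaf (squared-fidelity convention): 1 - sqrt(F) <= T <= sqrt(1 - F).
Lower bound: T >= 1 - sqrt(F)
sqrt(F) = sqrt(0.125) = 0.3536
T >= 1 - 0.3536
T >= 0.6464

0.6464


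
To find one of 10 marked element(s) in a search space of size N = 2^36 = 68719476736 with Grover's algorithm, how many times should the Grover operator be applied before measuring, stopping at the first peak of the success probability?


After j Grover iterations the success probability is P(j) = sin^2((2j+1)*theta), where sin(theta) = sqrt(k/N).
N = 2^36 = 68719476736, k = 10
sin(theta) = sqrt(k/N) = 1.206313194e-05
theta = arcsin(sqrt(k/N)) = 1.206313194e-05 rad
P(j) reaches its first maximum when (2j+1)*theta is as close as possible to pi/2, i.e. j = round(pi/(4*theta) - 1/2).
pi/(4*theta) - 1/2 = 65106.8177
(For comparison, the common estimate pi/4 * sqrt(N/k) = 65107.3177; the exact maximiser is used here.)
Optimal iterations = 65107

65107


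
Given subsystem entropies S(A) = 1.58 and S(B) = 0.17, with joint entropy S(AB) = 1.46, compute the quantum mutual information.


I(A:B) = S(A) + S(B) - S(AB)
= 1.58 + 0.17 - 1.46
= 0.2900

0.2900


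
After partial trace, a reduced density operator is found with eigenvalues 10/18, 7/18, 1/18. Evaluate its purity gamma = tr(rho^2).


tr(rho^2) = sum of eigenvalues squared
= (10/18)^2 + (7/18)^2 + (1/18)^2
= (100 + 49 + 1) / 324
= 150/324
= 0.4630

0.4630


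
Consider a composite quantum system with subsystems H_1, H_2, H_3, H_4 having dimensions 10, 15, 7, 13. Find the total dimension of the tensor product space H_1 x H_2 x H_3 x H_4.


dim(H_1 x H_2 x H_3 x H_4) = 10 * 15 * 7 * 13
= 150 * 7 * 13
= 1050 * 13
= 13650

13650


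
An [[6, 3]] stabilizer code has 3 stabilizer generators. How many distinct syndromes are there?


Each stabilizer generator gives a binary (+1 or -1) measurement outcome.
With 3 independent generators:
Total syndromes = 2^3
= 8

8


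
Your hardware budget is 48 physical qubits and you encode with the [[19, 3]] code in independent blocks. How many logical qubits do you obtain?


Each code block uses 19 physical qubits for 3 logical qubit(s).
Number of complete blocks = floor(48 / 19) = 2
Logical qubits = 2 * 3
= 6

6


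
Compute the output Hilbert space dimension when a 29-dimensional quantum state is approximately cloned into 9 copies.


Output space = H^(tensor 9) where dim(H) = 29
dim = 29^9
= 841 (after 2 factors)
= 24389 (after 3 factors)
= 707281 (after 4 factors)
= 20511149 (after 5 factors)
= 594823321 (after 6 factors)
= 17249876309 (after 7 factors)
= 500246412961 (after 8 factors)
= 14507145975869 (after 9 factors)
= 14507145975869

14507145975869


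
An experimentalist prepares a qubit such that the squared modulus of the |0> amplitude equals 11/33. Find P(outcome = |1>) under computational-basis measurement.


|alpha|^2 = 11/33 = 0.3333
|beta|^2 = 1 - 11/33 = 22/33 = 0.6667
P(|1>) = |beta|^2 = 0.6667

0.6667


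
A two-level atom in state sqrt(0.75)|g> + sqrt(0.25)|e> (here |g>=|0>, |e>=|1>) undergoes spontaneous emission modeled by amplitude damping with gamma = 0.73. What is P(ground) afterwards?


For amplitude damping with parameter gamma on state sqrt(a)|0> + sqrt(b)|1>:
alpha^2 = 0.75, beta^2 = 0.25
P(|0>) = alpha^2 + gamma * beta^2
= 0.75 + 0.73 * 0.25
= 0.75 + 0.1825
= 0.9325

0.9325


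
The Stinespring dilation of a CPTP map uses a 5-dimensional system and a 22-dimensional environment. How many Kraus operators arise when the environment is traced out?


Tracing out the environment in an orthonormal basis {|i>_E} gives Kraus operators K_i = <i|_E U |0>_E.
Number of Kraus operators = dim(H_env) = d_env
= 22

22


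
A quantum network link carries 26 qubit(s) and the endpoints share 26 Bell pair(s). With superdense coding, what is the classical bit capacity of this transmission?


Superdense coding allows 2 classical bits per shared entangled pair.
26 pair(s) -> 2 * 26 = 52 classical bits

52


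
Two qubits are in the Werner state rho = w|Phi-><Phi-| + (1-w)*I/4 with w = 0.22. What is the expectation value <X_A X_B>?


|Phi-> = (|00> - |11>)/sqrt(2)
For the pure Bell state, <X_A X_B> = -1 (Bell-state Pauli correlator).
The maximally-mixed part I/4 has tr(I/4 * P tensor P) = 0 for any traceless Pauli P.
So <X_A X_B>_rho = w * (-1) + (1 - w) * 0
= 0.22 * (-1)
= -0.2200

-0.2200


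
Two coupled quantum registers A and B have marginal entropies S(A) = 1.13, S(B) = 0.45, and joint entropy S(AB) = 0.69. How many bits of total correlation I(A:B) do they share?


I(A:B) = S(A) + S(B) - S(AB)
= 1.13 + 0.45 - 0.69
= 0.8900

0.8900


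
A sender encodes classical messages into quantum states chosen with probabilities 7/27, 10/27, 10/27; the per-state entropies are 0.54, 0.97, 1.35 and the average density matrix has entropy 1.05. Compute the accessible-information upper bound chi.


chi = S(rho) - sum_i p_i * S(rho_i)
Weighted entropy = 7/27 * 0.54 + 10/27 * 0.97 + 10/27 * 1.35
= 0.9993
chi = 1.05 - 0.9993
= 0.0507

0.0507


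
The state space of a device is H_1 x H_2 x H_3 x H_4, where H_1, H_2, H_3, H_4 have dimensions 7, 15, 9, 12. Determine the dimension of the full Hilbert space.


dim(H_1 x H_2 x H_3 x H_4) = 7 * 15 * 9 * 12
= 105 * 9 * 12
= 945 * 12
= 11340

11340


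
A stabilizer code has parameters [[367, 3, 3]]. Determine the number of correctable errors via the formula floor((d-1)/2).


Code parameters: [[367, 3, 3]], distance d = 3.
Number of correctable errors = floor((d-1)/2)
= floor((3 - 1)/2)
= floor(2/2)
= 1

1


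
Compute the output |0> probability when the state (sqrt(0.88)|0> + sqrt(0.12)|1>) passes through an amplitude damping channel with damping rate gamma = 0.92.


For amplitude damping with parameter gamma on state sqrt(a)|0> + sqrt(b)|1>:
alpha^2 = 0.88, beta^2 = 0.12
P(|0>) = alpha^2 + gamma * beta^2
= 0.88 + 0.92 * 0.12
= 0.88 + 0.1104
= 0.9904

0.9904


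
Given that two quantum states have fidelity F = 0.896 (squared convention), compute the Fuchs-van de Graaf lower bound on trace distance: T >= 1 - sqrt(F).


Fuchs-van de Graaf (squared-fidelity convention): 1 - sqrt(F) <= T <= sqrt(1 - F).
Lower bound: T >= 1 - sqrt(F)
sqrt(F) = sqrt(0.896) = 0.9466
T >= 1 - 0.9466
T >= 0.0534

0.0534


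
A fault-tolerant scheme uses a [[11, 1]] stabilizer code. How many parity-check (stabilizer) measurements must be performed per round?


For an [[n,k]] stabilizer code:
Number of stabilizer generators = n - k
= 11 - 1
= 10

10


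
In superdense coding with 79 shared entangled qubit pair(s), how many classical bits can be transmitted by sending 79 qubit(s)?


Superdense coding allows 2 classical bits per shared entangled pair.
79 pair(s) -> 2 * 79 = 158 classical bits

158


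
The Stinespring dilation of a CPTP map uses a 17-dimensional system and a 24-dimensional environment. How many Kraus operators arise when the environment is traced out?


Tracing out the environment in an orthonormal basis {|i>_E} gives Kraus operators K_i = <i|_E U |0>_E.
Number of Kraus operators = dim(H_env) = d_env
= 24

24


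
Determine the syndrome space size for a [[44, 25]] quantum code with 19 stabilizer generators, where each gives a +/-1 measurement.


Each stabilizer generator gives a binary (+1 or -1) measurement outcome.
With 19 independent generators:
Total syndromes = 2^19
= 524288

524288


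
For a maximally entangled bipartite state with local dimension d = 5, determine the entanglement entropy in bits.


For a maximally entangled state in d x d:
S = log2(d) = log2(5)
= 2.3219

2.3219


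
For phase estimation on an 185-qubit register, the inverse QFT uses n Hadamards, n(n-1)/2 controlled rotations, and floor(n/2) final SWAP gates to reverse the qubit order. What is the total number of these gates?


Hadamard gates: 185
Controlled rotations: n*(n-1)/2 = 185*184/2 = 17020
SWAP gates: floor(n/2) = floor(185/2) = 92
Total = 185 + 17020 + 92
= 17297

17297


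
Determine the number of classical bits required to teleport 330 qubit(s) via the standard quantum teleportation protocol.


Quantum teleportation requires 2 classical bits per qubit teleported.
330 qubit(s) -> 2 * 330 = 660 classical bits

660


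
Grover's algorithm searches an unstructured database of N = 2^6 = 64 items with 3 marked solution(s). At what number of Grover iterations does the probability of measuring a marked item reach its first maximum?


After j Grover iterations the success probability is P(j) = sin^2((2j+1)*theta), where sin(theta) = sqrt(k/N).
N = 2^6 = 64, k = 3
sin(theta) = sqrt(k/N) = 0.2165063509
theta = arcsin(sqrt(k/N)) = 0.2182345144 rad
P(j) reaches its first maximum when (2j+1)*theta is as close as possible to pi/2, i.e. j = round(pi/(4*theta) - 1/2).
pi/(4*theta) - 1/2 = 3.0989
(For comparison, the common estimate pi/4 * sqrt(N/k) = 3.6276; the exact maximiser is used here.)
Optimal iterations = 3

3


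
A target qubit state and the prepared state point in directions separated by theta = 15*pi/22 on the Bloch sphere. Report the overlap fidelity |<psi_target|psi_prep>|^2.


For states separated by angle theta on Bloch sphere:
F = cos^2(theta/2)
theta = 15*pi/22 = 2.1420
theta/2 = 1.0710
cos(theta/2) = 0.4792
F = 0.2297

0.2297


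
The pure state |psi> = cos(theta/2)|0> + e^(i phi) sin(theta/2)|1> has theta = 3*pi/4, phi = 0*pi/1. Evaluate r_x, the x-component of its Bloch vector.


theta = 2.3562, phi = 0.0000
r_x = sin(theta)*cos(phi) = 0.7071 * 1.0000
r_x = 0.7071

0.7071


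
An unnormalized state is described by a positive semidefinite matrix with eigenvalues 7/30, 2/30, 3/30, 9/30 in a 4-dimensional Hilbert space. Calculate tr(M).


tr(M) = sum of eigenvalues
= 7/30 + 2/30 + 3/30 + 9/30
= 21/30
= 0.7000

0.7000


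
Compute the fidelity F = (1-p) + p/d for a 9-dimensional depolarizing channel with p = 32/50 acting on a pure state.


F = (1-p) + p/d
= (1 - 0.6400) + 0.6400/9
= 0.3600 + 0.0711
= 0.4311

0.4311


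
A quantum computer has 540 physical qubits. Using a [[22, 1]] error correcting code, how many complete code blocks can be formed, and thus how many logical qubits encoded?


Each code block uses 22 physical qubits for 1 logical qubit(s).
Number of complete blocks = floor(540 / 22) = 24
Logical qubits = 24 * 1
= 24

24


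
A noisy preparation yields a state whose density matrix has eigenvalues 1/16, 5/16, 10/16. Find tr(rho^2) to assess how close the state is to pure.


tr(rho^2) = sum of eigenvalues squared
= (1/16)^2 + (5/16)^2 + (10/16)^2
= (1 + 25 + 100) / 256
= 126/256
= 0.4922

0.4922


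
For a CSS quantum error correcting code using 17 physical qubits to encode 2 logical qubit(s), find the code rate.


Code rate R = k/n
= 2/17
= 0.1176

0.1176


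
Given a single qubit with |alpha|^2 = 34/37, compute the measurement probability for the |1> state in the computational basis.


|alpha|^2 = 34/37 = 0.9189
|beta|^2 = 1 - 34/37 = 3/37 = 0.0811
P(|1>) = |beta|^2 = 0.0811

0.0811


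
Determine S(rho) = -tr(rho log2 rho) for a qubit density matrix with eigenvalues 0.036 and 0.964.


S = -p*log2(p) - (1-p)*log2(1-p)
p = 0.0360, 1-p = 0.9640
= -0.0360 * log2(0.0360) - 0.9640 * log2(0.9640)
= -(-0.1727) - (-0.0510)
= 0.2236

0.2236


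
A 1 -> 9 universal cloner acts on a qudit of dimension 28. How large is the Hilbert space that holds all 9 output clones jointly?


Output space = H^(tensor 9) where dim(H) = 28
dim = 28^9
= 784 (after 2 factors)
= 21952 (after 3 factors)
= 614656 (after 4 factors)
= 17210368 (after 5 factors)
= 481890304 (after 6 factors)
= 13492928512 (after 7 factors)
= 377801998336 (after 8 factors)
= 10578455953408 (after 9 factors)
= 10578455953408

10578455953408


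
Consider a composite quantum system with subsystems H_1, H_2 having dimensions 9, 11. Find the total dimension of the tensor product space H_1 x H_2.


dim(H_1 x H_2) = 9 * 11
= 99

99


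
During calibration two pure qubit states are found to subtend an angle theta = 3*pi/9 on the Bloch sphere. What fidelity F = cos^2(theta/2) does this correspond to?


For states separated by angle theta on Bloch sphere:
F = cos^2(theta/2)
theta = 3*pi/9 = 1.0472
theta/2 = 0.5236
cos(theta/2) = 0.8660
F = 0.7500

0.7500


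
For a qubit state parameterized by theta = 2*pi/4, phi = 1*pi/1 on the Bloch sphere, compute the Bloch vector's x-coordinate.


theta = 1.5708, phi = 3.1416
r_x = sin(theta)*cos(phi) = 1.0000 * -1.0000
r_x = -1.0000

-1.0000


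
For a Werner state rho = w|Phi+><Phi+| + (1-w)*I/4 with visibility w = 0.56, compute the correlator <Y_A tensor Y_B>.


|Phi+> = (|00> + |11>)/sqrt(2)
For the pure Bell state, <Y_A Y_B> = -1 (Bell-state Pauli correlator).
The maximally-mixed part I/4 has tr(I/4 * P tensor P) = 0 for any traceless Pauli P.
So <Y_A Y_B>_rho = w * (-1) + (1 - w) * 0
= 0.56 * (-1)
= -0.5600

-0.5600


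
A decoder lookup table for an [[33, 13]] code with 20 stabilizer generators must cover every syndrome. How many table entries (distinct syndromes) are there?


Each stabilizer generator gives a binary (+1 or -1) measurement outcome.
With 20 independent generators:
Total syndromes = 2^20
= 1048576

1048576


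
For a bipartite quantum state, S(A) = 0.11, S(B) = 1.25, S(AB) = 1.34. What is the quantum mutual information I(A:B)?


I(A:B) = S(A) + S(B) - S(AB)
= 0.11 + 1.25 - 1.34
= 0.0200

0.0200


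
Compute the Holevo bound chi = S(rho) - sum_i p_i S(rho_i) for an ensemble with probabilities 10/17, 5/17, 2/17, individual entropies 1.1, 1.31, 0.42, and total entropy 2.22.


chi = S(rho) - sum_i p_i * S(rho_i)
Weighted entropy = 10/17 * 1.1 + 5/17 * 1.31 + 2/17 * 0.42
= 1.0818
chi = 2.22 - 1.0818
= 1.1382

1.1382


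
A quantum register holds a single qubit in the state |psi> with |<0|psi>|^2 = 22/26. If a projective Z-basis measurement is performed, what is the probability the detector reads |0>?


|alpha|^2 = 22/26 = 0.8462
|beta|^2 = 1 - 22/26 = 4/26 = 0.1538
P(|0>) = |alpha|^2 = 0.8462

0.8462


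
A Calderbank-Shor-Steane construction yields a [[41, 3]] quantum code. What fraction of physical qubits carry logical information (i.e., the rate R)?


Code rate R = k/n
= 3/41
= 0.0732

0.0732


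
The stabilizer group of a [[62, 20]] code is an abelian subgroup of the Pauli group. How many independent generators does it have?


For an [[n,k]] stabilizer code:
Number of stabilizer generators = n - k
= 62 - 20
= 42

42


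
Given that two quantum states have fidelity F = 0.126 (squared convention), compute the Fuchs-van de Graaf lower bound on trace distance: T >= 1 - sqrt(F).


Fuchs-van de Graaf (squared-fidelity convention): 1 - sqrt(F) <= T <= sqrt(1 - F).
Lower bound: T >= 1 - sqrt(F)
sqrt(F) = sqrt(0.126) = 0.3550
T >= 1 - 0.3550
T >= 0.6450

0.6450


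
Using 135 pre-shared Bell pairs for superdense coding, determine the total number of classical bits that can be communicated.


Superdense coding allows 2 classical bits per shared entangled pair.
135 pair(s) -> 2 * 135 = 270 classical bits

270


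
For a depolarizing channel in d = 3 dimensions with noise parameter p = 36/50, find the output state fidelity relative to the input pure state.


F = (1-p) + p/d
= (1 - 0.7200) + 0.7200/3
= 0.2800 + 0.2400
= 0.5200

0.5200


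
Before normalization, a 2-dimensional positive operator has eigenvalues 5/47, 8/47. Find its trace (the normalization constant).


tr(M) = sum of eigenvalues
= 5/47 + 8/47
= 13/47
= 0.2766

0.2766


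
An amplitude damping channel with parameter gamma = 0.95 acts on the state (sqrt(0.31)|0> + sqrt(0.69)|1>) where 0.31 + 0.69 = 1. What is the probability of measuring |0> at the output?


For amplitude damping with parameter gamma on state sqrt(a)|0> + sqrt(b)|1>:
alpha^2 = 0.31, beta^2 = 0.69
P(|0>) = alpha^2 + gamma * beta^2
= 0.31 + 0.95 * 0.69
= 0.31 + 0.6555
= 0.9655

0.9655


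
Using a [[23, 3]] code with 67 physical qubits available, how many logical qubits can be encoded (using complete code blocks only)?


Each code block uses 23 physical qubits for 3 logical qubit(s).
Number of complete blocks = floor(67 / 23) = 2
Logical qubits = 2 * 3
= 6

6


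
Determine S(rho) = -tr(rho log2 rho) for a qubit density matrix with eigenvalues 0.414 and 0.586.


S = -p*log2(p) - (1-p)*log2(1-p)
p = 0.4140, 1-p = 0.5860
= -0.4140 * log2(0.4140) - 0.5860 * log2(0.5860)
= -(-0.5267) - (-0.4518)
= 0.9786

0.9786


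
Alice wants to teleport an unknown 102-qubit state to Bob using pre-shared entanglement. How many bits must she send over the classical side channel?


Quantum teleportation requires 2 classical bits per qubit teleported.
102 qubit(s) -> 2 * 102 = 204 classical bits

204


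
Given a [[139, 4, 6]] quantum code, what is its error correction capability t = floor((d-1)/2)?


Code parameters: [[139, 4, 6]], distance d = 6.
Number of correctable errors = floor((d-1)/2)
= floor((6 - 1)/2)
= floor(5/2)
= 2

2


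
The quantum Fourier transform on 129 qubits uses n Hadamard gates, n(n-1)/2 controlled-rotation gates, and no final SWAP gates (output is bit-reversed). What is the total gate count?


Hadamard gates: 129
Controlled rotations: n*(n-1)/2 = 129*128/2 = 8256
SWAP gates: 0 (omitted)
Total = 129 + 8256
= 8385

8385


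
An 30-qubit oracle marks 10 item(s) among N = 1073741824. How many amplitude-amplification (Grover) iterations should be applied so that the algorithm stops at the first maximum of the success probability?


After j Grover iterations the success probability is P(j) = sin^2((2j+1)*theta), where sin(theta) = sqrt(k/N).
N = 2^30 = 1073741824, k = 10
sin(theta) = sqrt(k/N) = 9.650505555e-05
theta = arcsin(sqrt(k/N)) = 9.65050557e-05 rad
P(j) reaches its first maximum when (2j+1)*theta is as close as possible to pi/2, i.e. j = round(pi/(4*theta) - 1/2).
pi/(4*theta) - 1/2 = 8137.9147
(For comparison, the common estimate pi/4 * sqrt(N/k) = 8138.4147; the exact maximiser is used here.)
Optimal iterations = 8138

8138


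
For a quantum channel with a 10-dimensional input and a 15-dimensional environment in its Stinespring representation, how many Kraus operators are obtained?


Tracing out the environment in an orthonormal basis {|i>_E} gives Kraus operators K_i = <i|_E U |0>_E.
Number of Kraus operators = dim(H_env) = d_env
= 15

15


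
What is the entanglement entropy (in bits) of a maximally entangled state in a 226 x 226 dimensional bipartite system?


For a maximally entangled state in d x d:
S = log2(d) = log2(226)
= 7.8202

7.8202


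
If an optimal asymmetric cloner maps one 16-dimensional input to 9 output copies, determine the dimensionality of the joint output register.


Output space = H^(tensor 9) where dim(H) = 16
dim = 16^9
= 256 (after 2 factors)
= 4096 (after 3 factors)
= 65536 (after 4 factors)
= 1048576 (after 5 factors)
= 16777216 (after 6 factors)
= 268435456 (after 7 factors)
= 4294967296 (after 8 factors)
= 68719476736 (after 9 factors)
= 68719476736

68719476736


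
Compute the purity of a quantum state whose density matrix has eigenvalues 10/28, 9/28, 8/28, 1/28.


tr(rho^2) = sum of eigenvalues squared
= (10/28)^2 + (9/28)^2 + (8/28)^2 + (1/28)^2
= (100 + 81 + 64 + 1) / 784
= 246/784
= 0.3138

0.3138


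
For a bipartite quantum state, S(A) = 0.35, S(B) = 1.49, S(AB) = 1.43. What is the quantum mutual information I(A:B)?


I(A:B) = S(A) + S(B) - S(AB)
= 0.35 + 1.49 - 1.43
= 0.4100

0.4100


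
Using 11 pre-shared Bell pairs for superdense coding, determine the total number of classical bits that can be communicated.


Superdense coding allows 2 classical bits per shared entangled pair.
11 pair(s) -> 2 * 11 = 22 classical bits

22


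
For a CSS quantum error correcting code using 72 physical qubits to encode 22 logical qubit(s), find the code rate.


Code rate R = k/n
= 22/72
= 0.3056

0.3056


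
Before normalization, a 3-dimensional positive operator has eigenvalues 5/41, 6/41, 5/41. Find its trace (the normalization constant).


tr(M) = sum of eigenvalues
= 5/41 + 6/41 + 5/41
= 16/41
= 0.3902

0.3902


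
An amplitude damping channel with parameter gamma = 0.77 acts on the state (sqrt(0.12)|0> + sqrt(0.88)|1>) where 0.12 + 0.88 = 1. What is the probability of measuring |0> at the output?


For amplitude damping with parameter gamma on state sqrt(a)|0> + sqrt(b)|1>:
alpha^2 = 0.12, beta^2 = 0.88
P(|0>) = alpha^2 + gamma * beta^2
= 0.12 + 0.77 * 0.88
= 0.12 + 0.6776
= 0.7976

0.7976


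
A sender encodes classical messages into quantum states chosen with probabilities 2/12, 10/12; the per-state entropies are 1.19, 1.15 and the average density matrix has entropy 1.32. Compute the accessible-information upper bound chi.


chi = S(rho) - sum_i p_i * S(rho_i)
Weighted entropy = 2/12 * 1.19 + 10/12 * 1.15
= 1.1567
chi = 1.32 - 1.1567
= 0.1633

0.1633


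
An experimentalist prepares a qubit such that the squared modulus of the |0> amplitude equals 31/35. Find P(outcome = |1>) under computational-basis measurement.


|alpha|^2 = 31/35 = 0.8857
|beta|^2 = 1 - 31/35 = 4/35 = 0.1143
P(|1>) = |beta|^2 = 0.1143

0.1143


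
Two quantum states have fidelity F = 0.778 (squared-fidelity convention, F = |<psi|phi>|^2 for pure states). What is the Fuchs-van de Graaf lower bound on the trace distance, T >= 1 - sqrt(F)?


Fuchs-van de Graaf (squared-fidelity convention): 1 - sqrt(F) <= T <= sqrt(1 - F).
Lower bound: T >= 1 - sqrt(F)
sqrt(F) = sqrt(0.778) = 0.8820
T >= 1 - 0.8820
T >= 0.1180

0.1180


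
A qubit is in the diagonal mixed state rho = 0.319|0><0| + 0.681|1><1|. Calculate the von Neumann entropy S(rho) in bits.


S = -p*log2(p) - (1-p)*log2(1-p)
p = 0.3190, 1-p = 0.6810
= -0.3190 * log2(0.3190) - 0.6810 * log2(0.6810)
= -(-0.5258) - (-0.3775)
= 0.9033

0.9033


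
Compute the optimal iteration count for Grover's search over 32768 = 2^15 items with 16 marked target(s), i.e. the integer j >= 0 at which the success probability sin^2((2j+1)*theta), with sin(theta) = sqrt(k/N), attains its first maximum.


After j Grover iterations the success probability is P(j) = sin^2((2j+1)*theta), where sin(theta) = sqrt(k/N).
N = 2^15 = 32768, k = 16
sin(theta) = sqrt(k/N) = 0.02209708691
theta = arcsin(sqrt(k/N)) = 0.02209888557 rad
P(j) reaches its first maximum when (2j+1)*theta is as close as possible to pi/2, i.e. j = round(pi/(4*theta) - 1/2).
pi/(4*theta) - 1/2 = 35.0402
(For comparison, the common estimate pi/4 * sqrt(N/k) = 35.5431; the exact maximiser is used here.)
Optimal iterations = 35

35


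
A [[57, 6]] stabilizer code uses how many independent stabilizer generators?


For an [[n,k]] stabilizer code:
Number of stabilizer generators = n - k
= 57 - 6
= 51

51


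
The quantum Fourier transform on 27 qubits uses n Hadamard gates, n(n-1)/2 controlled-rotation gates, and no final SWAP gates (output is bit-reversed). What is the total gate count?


Hadamard gates: 27
Controlled rotations: n*(n-1)/2 = 27*26/2 = 351
SWAP gates: 0 (omitted)
Total = 27 + 351
= 378

378


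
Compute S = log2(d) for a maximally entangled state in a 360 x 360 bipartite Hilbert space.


For a maximally entangled state in d x d:
S = log2(d) = log2(360)
= 8.4919

8.4919


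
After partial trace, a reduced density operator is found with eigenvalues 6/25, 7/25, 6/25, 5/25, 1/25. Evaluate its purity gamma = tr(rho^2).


tr(rho^2) = sum of eigenvalues squared
= (6/25)^2 + (7/25)^2 + (6/25)^2 + (5/25)^2 + (1/25)^2
= (36 + 49 + 36 + 25 + 1) / 625
= 147/625
= 0.2352

0.2352


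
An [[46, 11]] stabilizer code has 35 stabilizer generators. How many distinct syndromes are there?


Each stabilizer generator gives a binary (+1 or -1) measurement outcome.
With 35 independent generators:
Total syndromes = 2^35
= 34359738368

34359738368


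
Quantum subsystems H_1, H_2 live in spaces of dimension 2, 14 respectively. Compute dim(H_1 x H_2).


dim(H_1 x H_2) = 2 * 14
= 28

28


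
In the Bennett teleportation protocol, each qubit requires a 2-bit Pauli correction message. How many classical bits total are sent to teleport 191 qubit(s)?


Quantum teleportation requires 2 classical bits per qubit teleported.
191 qubit(s) -> 2 * 191 = 382 classical bits

382


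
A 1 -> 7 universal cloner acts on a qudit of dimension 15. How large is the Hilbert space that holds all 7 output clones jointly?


Output space = H^(tensor 7) where dim(H) = 15
dim = 15^7
= 225 (after 2 factors)
= 3375 (after 3 factors)
= 50625 (after 4 factors)
= 759375 (after 5 factors)
= 11390625 (after 6 factors)
= 170859375 (after 7 factors)
= 170859375

170859375


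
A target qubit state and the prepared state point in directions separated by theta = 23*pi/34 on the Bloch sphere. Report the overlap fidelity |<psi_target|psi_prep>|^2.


For states separated by angle theta on Bloch sphere:
F = cos^2(theta/2)
theta = 23*pi/34 = 2.1252
theta/2 = 1.0626
cos(theta/2) = 0.4866
F = 0.2368

0.2368


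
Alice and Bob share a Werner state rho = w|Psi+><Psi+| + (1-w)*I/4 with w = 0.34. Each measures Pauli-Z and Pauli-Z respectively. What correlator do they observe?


|Psi+> = (|01> + |10>)/sqrt(2)
For the pure Bell state, <Z_A Z_B> = -1 (Bell-state Pauli correlator).
The maximally-mixed part I/4 has tr(I/4 * P tensor P) = 0 for any traceless Pauli P.
So <Z_A Z_B>_rho = w * (-1) + (1 - w) * 0
= 0.34 * (-1)
= -0.3400

-0.3400


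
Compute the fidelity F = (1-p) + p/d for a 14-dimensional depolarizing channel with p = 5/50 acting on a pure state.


F = (1-p) + p/d
= (1 - 0.1000) + 0.1000/14
= 0.9000 + 0.0071
= 0.9071

0.9071


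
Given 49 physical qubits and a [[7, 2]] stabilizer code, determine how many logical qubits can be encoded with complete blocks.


Each code block uses 7 physical qubits for 2 logical qubit(s).
Number of complete blocks = floor(49 / 7) = 7
Logical qubits = 7 * 2
= 14

14


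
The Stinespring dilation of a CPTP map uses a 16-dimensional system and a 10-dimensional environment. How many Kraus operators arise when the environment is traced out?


Tracing out the environment in an orthonormal basis {|i>_E} gives Kraus operators K_i = <i|_E U |0>_E.
Number of Kraus operators = dim(H_env) = d_env
= 10

10


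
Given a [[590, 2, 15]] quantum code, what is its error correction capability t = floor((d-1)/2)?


Code parameters: [[590, 2, 15]], distance d = 15.
Number of correctable errors = floor((d-1)/2)
= floor((15 - 1)/2)
= floor(14/2)
= 7

7


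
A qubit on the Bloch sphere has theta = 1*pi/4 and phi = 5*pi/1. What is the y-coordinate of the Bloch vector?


theta = 0.7854, phi = 15.7080
r_y = sin(theta)*sin(phi) = 0.7071 * 0.0000
r_y = 0.0000

0.0000


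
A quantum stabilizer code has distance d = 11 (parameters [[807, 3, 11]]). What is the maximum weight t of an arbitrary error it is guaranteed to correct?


Code parameters: [[807, 3, 11]], distance d = 11.
Number of correctable errors = floor((d-1)/2)
= floor((11 - 1)/2)
= floor(10/2)
= 5

5


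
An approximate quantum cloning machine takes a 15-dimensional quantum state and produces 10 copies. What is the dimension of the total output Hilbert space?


Output space = H^(tensor 10) where dim(H) = 15
dim = 15^10
= 225 (after 2 factors)
= 3375 (after 3 factors)
= 50625 (after 4 factors)
= 759375 (after 5 factors)
= 11390625 (after 6 factors)
= 170859375 (after 7 factors)
= 2562890625 (after 8 factors)
= 38443359375 (after 9 factors)
= 576650390625 (after 10 factors)
= 576650390625

576650390625


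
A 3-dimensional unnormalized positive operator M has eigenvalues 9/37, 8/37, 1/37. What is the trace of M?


tr(M) = sum of eigenvalues
= 9/37 + 8/37 + 1/37
= 18/37
= 0.4865

0.4865


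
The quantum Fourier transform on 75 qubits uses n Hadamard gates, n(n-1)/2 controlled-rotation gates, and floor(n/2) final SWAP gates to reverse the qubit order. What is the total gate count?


Hadamard gates: 75
Controlled rotations: n*(n-1)/2 = 75*74/2 = 2775
SWAP gates: floor(n/2) = floor(75/2) = 37
Total = 75 + 2775 + 37
= 2887

2887


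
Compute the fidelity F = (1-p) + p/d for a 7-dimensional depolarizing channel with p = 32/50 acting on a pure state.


F = (1-p) + p/d
= (1 - 0.6400) + 0.6400/7
= 0.3600 + 0.0914
= 0.4514

0.4514


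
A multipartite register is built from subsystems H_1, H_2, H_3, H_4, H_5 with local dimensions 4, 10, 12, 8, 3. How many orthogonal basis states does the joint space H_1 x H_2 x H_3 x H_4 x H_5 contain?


dim(H_1 x H_2 x H_3 x H_4 x H_5) = 4 * 10 * 12 * 8 * 3
= 40 * 12 * 8 * 3
= 480 * 8 * 3
= 3840 * 3
= 11520

11520


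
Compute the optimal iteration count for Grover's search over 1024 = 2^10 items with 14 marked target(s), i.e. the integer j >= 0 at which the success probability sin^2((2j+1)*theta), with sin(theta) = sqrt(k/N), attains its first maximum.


After j Grover iterations the success probability is P(j) = sin^2((2j+1)*theta), where sin(theta) = sqrt(k/N).
N = 2^10 = 1024, k = 14
sin(theta) = sqrt(k/N) = 0.1169267933
theta = arcsin(sqrt(k/N)) = 0.1171948808 rad
P(j) reaches its first maximum when (2j+1)*theta is as close as possible to pi/2, i.e. j = round(pi/(4*theta) - 1/2).
pi/(4*theta) - 1/2 = 6.2016
(For comparison, the common estimate pi/4 * sqrt(N/k) = 6.7170; the exact maximiser is used here.)
Optimal iterations = 6

6


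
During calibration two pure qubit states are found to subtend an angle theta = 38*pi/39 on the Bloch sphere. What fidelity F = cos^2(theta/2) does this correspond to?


For states separated by angle theta on Bloch sphere:
F = cos^2(theta/2)
theta = 38*pi/39 = 3.0610
theta/2 = 1.5305
cos(theta/2) = 0.0403
F = 0.0016

0.0016


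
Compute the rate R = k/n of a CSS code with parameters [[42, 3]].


Code rate R = k/n
= 3/42
= 0.0714

0.0714


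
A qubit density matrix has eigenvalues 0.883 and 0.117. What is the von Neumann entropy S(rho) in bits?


S = -p*log2(p) - (1-p)*log2(1-p)
p = 0.8830, 1-p = 0.1170
= -0.8830 * log2(0.8830) - 0.1170 * log2(0.1170)
= -(-0.1585) - (-0.3622)
= 0.5207

0.5207


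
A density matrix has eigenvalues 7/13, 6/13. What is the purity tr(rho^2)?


tr(rho^2) = sum of eigenvalues squared
= (7/13)^2 + (6/13)^2
= (49 + 36) / 169
= 85/169
= 0.5030

0.5030


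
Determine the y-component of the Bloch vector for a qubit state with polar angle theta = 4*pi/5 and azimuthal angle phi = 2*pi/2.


theta = 2.5133, phi = 3.1416
r_y = sin(theta)*sin(phi) = 0.5878 * 0.0000
r_y = 0.0000

0.0000


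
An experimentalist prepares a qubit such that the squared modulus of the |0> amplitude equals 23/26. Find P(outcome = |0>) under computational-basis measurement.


|alpha|^2 = 23/26 = 0.8846
|beta|^2 = 1 - 23/26 = 3/26 = 0.1154
P(|0>) = |alpha|^2 = 0.8846

0.8846


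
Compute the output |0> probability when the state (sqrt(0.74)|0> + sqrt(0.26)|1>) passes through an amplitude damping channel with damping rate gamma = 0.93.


For amplitude damping with parameter gamma on state sqrt(a)|0> + sqrt(b)|1>:
alpha^2 = 0.74, beta^2 = 0.26
P(|0>) = alpha^2 + gamma * beta^2
= 0.74 + 0.93 * 0.26
= 0.74 + 0.2418
= 0.9818

0.9818


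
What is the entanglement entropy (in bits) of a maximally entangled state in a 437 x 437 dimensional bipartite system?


For a maximally entangled state in d x d:
S = log2(d) = log2(437)
= 8.7715

8.7715


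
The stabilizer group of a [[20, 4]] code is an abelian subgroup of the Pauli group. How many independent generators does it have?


For an [[n,k]] stabilizer code:
Number of stabilizer generators = n - k
= 20 - 4
= 16

16


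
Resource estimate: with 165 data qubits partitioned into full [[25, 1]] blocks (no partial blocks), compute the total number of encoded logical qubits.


Each code block uses 25 physical qubits for 1 logical qubit(s).
Number of complete blocks = floor(165 / 25) = 6
Logical qubits = 6 * 1
= 6

6


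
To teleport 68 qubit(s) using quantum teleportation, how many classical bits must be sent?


Quantum teleportation requires 2 classical bits per qubit teleported.
68 qubit(s) -> 2 * 68 = 136 classical bits

136


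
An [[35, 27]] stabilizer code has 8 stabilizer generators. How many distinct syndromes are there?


Each stabilizer generator gives a binary (+1 or -1) measurement outcome.
With 8 independent generators:
Total syndromes = 2^8
= 256

256


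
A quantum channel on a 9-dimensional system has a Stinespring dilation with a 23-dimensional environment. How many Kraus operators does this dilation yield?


Tracing out the environment in an orthonormal basis {|i>_E} gives Kraus operators K_i = <i|_E U |0>_E.
Number of Kraus operators = dim(H_env) = d_env
= 23

23


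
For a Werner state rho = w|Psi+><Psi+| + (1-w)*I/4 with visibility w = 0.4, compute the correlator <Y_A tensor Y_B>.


|Psi+> = (|01> + |10>)/sqrt(2)
For the pure Bell state, <Y_A Y_B> = +1 (Bell-state Pauli correlator).
The maximally-mixed part I/4 has tr(I/4 * P tensor P) = 0 for any traceless Pauli P.
So <Y_A Y_B>_rho = w * (+1) + (1 - w) * 0
= 0.4 * (+1)
= 0.4000

0.4000


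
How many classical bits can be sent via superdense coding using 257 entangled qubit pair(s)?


Superdense coding allows 2 classical bits per shared entangled pair.
257 pair(s) -> 2 * 257 = 514 classical bits

514


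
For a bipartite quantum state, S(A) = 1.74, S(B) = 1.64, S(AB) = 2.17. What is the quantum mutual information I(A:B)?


I(A:B) = S(A) + S(B) - S(AB)
= 1.74 + 1.64 - 2.17
= 1.2100

1.2100


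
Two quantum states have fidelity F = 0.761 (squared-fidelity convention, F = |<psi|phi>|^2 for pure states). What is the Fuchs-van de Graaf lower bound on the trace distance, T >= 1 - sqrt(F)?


Fuchs-van de Graaf (squared-fidelity convention): 1 - sqrt(F) <= T <= sqrt(1 - F).
Lower bound: T >= 1 - sqrt(F)
sqrt(F) = sqrt(0.761) = 0.8724
T >= 1 - 0.8724
T >= 0.1276

0.1276


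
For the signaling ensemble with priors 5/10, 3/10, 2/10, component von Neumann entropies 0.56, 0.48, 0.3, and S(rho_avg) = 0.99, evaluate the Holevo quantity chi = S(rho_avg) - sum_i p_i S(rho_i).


chi = S(rho) - sum_i p_i * S(rho_i)
Weighted entropy = 5/10 * 0.56 + 3/10 * 0.48 + 2/10 * 0.3
= 0.4840
chi = 0.99 - 0.4840
= 0.5060

0.5060


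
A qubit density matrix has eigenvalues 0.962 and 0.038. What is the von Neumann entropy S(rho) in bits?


S = -p*log2(p) - (1-p)*log2(1-p)
p = 0.9620, 1-p = 0.0380
= -0.9620 * log2(0.9620) - 0.0380 * log2(0.0380)
= -(-0.0538) - (-0.1793)
= 0.2330

0.2330


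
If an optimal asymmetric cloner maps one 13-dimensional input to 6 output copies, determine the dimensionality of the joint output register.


Output space = H^(tensor 6) where dim(H) = 13
dim = 13^6
= 169 (after 2 factors)
= 2197 (after 3 factors)
= 28561 (after 4 factors)
= 371293 (after 5 factors)
= 4826809 (after 6 factors)
= 4826809

4826809


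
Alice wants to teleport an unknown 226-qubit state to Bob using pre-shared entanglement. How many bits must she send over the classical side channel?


Quantum teleportation requires 2 classical bits per qubit teleported.
226 qubit(s) -> 2 * 226 = 452 classical bits

452


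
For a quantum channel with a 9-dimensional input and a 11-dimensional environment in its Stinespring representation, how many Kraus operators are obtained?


Tracing out the environment in an orthonormal basis {|i>_E} gives Kraus operators K_i = <i|_E U |0>_E.
Number of Kraus operators = dim(H_env) = d_env
= 11

11


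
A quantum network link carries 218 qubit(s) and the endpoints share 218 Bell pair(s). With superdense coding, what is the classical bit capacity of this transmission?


Superdense coding allows 2 classical bits per shared entangled pair.
218 pair(s) -> 2 * 218 = 436 classical bits

436


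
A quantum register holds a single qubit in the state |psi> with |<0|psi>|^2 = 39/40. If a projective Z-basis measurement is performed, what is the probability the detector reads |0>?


|alpha|^2 = 39/40 = 0.9750
|beta|^2 = 1 - 39/40 = 1/40 = 0.0250
P(|0>) = |alpha|^2 = 0.9750

0.9750


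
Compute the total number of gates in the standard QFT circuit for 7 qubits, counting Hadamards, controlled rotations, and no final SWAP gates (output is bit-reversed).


Hadamard gates: 7
Controlled rotations: n*(n-1)/2 = 7*6/2 = 21
SWAP gates: 0 (omitted)
Total = 7 + 21
= 28

28


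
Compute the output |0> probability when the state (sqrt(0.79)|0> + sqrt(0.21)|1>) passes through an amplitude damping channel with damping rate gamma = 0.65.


For amplitude damping with parameter gamma on state sqrt(a)|0> + sqrt(b)|1>:
alpha^2 = 0.79, beta^2 = 0.21
P(|0>) = alpha^2 + gamma * beta^2
= 0.79 + 0.65 * 0.21
= 0.79 + 0.1365
= 0.9265

0.9265


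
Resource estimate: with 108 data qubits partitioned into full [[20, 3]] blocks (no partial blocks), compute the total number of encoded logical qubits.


Each code block uses 20 physical qubits for 3 logical qubit(s).
Number of complete blocks = floor(108 / 20) = 5
Logical qubits = 5 * 3
= 15

15


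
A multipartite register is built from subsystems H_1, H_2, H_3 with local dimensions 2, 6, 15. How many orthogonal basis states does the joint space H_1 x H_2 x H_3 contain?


dim(H_1 x H_2 x H_3) = 2 * 6 * 15
= 12 * 15
= 180

180


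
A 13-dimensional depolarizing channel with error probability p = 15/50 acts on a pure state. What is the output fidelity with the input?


F = (1-p) + p/d
= (1 - 0.3000) + 0.3000/13
= 0.7000 + 0.0231
= 0.7231

0.7231


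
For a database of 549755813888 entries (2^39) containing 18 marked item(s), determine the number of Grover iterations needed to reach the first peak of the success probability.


After j Grover iterations the success probability is P(j) = sin^2((2j+1)*theta), where sin(theta) = sqrt(k/N).
N = 2^39 = 549755813888, k = 18
sin(theta) = sqrt(k/N) = 5.722045898e-06
theta = arcsin(sqrt(k/N)) = 5.722045898e-06 rad
P(j) reaches its first maximum when (2j+1)*theta is as close as possible to pi/2, i.e. j = round(pi/(4*theta) - 1/2).
pi/(4*theta) - 1/2 = 137257.7774
(For comparison, the common estimate pi/4 * sqrt(N/k) = 137258.2774; the exact maximiser is used here.)
Optimal iterations = 137258

137258
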